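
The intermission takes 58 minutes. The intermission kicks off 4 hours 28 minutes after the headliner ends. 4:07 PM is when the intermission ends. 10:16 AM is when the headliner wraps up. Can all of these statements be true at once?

No

The intermission starts at 10:16 AM + 268 min = 2:44 PM.
The intermission ends at 2:44 PM + 58 min = 3:42 PM.
But the intermission is also said to end at 4:07 PM — a 25-minute conflict.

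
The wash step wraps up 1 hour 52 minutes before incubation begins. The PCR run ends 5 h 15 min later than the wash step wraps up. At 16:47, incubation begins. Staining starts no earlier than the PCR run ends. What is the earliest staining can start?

20:10

The wash step ends at 16:47 − 112 min = 14:55.
The PCR run ends at 14:55 + 315 min = 20:10.
Staining is bounded by the PCR run, so the earliest it can start is 20:10.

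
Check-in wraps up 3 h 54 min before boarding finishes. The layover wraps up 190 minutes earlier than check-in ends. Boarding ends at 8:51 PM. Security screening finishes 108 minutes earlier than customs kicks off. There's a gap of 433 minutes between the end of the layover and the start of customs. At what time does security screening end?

7:12 PM

Check-in ends at 8:51 PM − 234 min = 4:57 PM.
The layover ends at 4:57 PM − 190 min = 1:47 PM.
Customs starts at 1:47 PM + 433 min = 9:00 PM.
Security screening ends at 9:00 PM − 108 min = 7:12 PM.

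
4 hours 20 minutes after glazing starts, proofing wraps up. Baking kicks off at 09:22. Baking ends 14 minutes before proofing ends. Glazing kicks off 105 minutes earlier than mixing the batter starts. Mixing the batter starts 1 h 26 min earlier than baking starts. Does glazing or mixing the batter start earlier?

glazing

Mixing the batter starts at 09:22 − 86 min = 07:56.
Glazing starts at 07:56 − 105 min = 06:11.
Glazing starts at 06:11 and mixing the batter starts at 07:56, so glazing is first.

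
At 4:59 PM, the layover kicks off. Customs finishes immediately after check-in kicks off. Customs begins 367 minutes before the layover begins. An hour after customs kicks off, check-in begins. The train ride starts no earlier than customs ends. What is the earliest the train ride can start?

11:52 AM

Customs starts at 4:59 PM − 367 min = 10:52 AM.
Check-in starts at 10:52 AM + 60 min = 11:52 AM.
So customs ends at 11:52 AM.
The train ride is bounded by customs, so the earliest it can start is 11:52 AM.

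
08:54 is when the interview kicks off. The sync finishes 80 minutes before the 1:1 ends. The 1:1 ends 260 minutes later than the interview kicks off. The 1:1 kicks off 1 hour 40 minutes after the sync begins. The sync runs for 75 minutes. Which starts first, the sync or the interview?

the interview

The 1:1 ends at 08:54 + 260 min = 13:14.
The sync ends at 13:14 − 80 min = 11:54.
The sync starts at 11:54 − 75 min = 10:39.
The sync starts at 10:39 and the interview starts at 08:54, so the interview is first.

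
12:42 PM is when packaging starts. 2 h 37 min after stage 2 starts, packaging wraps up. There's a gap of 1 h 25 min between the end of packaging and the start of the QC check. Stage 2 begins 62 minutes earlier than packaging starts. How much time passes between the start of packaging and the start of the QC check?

3 hours

Stage 2 starts at 12:42 PM − 62 min = 11:40 AM.
Packaging ends at 11:40 AM + 157 min = 2:17 PM.
The QC check starts at 2:17 PM + 85 min = 3:42 PM.
From 12:42 PM to 3:42 PM is 3 hours.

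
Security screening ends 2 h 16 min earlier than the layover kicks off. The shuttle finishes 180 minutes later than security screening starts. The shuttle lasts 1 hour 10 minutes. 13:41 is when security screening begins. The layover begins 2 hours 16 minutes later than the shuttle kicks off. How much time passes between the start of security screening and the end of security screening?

The shuttle ends at 13:41 + 180 min = 16:41.
The shuttle starts at 16:41 − 70 min = 15:31.
The layover starts at 15:31 + 136 min = 17:47.
Security screening ends at 17:47 − 136 min = 15:31.
From 13:41 to 15:31 is 1 hour 50 minutes.

1 hour 50 minutes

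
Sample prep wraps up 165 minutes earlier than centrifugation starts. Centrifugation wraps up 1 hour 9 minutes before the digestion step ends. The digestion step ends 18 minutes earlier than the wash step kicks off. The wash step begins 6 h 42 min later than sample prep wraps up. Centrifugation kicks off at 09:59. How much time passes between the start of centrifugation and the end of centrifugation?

2 h 30 min

Sample prep ends at 09:59 − 165 min = 07:14.
The wash step starts at 07:14 + 402 min = 13:56.
The digestion step ends at 13:56 − 18 min = 13:38.
Centrifugation ends at 13:38 − 69 min = 12:29.
From 09:59 to 12:29 is 2 h 30 min.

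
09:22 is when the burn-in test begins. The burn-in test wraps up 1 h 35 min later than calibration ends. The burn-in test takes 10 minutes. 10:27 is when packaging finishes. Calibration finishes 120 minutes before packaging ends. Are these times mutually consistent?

Calibration ends at 10:27 − 120 min = 08:27.
The burn-in test ends at 08:27 + 95 min = 10:02.
The burn-in test starts at 10:02 − 10 min = 09:52.
But the burn-in test is also said to start at 09:22 — a 30-minute conflict.

No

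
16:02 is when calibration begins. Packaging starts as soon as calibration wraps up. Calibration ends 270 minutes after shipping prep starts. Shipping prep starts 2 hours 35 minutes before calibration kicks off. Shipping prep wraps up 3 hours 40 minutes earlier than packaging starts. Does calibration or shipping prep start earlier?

Shipping prep starts at 16:02 − 155 min = 13:27.
Calibration starts at 16:02 and shipping prep starts at 13:27, so shipping prep is first.

shipping prep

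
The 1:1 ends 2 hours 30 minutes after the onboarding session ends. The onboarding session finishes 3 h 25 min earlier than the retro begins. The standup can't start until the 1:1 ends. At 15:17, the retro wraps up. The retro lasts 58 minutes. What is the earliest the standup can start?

The retro starts at 15:17 − 58 min = 14:19.
The onboarding session ends at 14:19 − 205 min = 10:54.
The 1:1 ends at 10:54 + 150 min = 13:24.
The standup is bounded by the 1:1, so the earliest it can start is 13:24.

13:24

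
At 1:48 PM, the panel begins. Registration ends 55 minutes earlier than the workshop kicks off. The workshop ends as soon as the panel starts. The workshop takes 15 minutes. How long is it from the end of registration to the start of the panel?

1 h 10 min

The workshop ends at 1:48 PM.
The workshop starts at 1:48 PM − 15 min = 1:33 PM.
Registration ends at 1:33 PM − 55 min = 12:38 PM.
From 12:38 PM to 1:48 PM is 1 h 10 min.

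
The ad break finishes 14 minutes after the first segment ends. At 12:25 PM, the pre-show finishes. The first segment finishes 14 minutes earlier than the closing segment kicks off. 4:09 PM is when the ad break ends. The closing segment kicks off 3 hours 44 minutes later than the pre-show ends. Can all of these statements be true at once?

The closing segment starts at 12:25 PM + 224 min = 4:09 PM.
The first segment ends at 4:09 PM − 14 min = 3:55 PM.
The ad break ends at 3:55 PM + 14 min = 4:09 PM.
That matches the stated 4:09 PM, so the schedule is consistent.

Yes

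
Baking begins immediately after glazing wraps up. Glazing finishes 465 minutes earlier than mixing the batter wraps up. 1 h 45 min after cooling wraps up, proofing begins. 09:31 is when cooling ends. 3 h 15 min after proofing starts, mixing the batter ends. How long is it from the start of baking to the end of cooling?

165 minutes

Proofing starts at 09:31 + 105 min = 11:16.
Mixing the batter ends at 11:16 + 195 min = 14:31.
Glazing ends at 14:31 − 465 min = 06:46.
So baking starts at 06:46.
From 06:46 to 09:31 is 165 minutes.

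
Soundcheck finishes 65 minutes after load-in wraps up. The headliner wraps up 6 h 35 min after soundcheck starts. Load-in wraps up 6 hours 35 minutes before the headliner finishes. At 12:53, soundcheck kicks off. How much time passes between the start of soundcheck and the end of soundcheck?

1 h 5 min

The headliner ends at 12:53 + 395 min = 19:28.
Load-in ends at 19:28 − 395 min = 12:53.
Soundcheck ends at 12:53 + 65 min = 13:58.
From 12:53 to 13:58 is 1 h 5 min.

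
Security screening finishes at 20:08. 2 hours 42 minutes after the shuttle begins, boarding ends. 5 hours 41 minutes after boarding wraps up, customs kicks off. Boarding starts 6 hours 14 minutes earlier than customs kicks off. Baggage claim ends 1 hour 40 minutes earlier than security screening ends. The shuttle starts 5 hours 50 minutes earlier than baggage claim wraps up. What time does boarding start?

Baggage claim ends at 20:08 − 100 min = 18:28.
The shuttle starts at 18:28 − 350 min = 12:38.
Boarding ends at 12:38 + 162 min = 15:20.
Customs starts at 15:20 + 341 min = 21:01.
Boarding starts at 21:01 − 374 min = 14:47.

14:47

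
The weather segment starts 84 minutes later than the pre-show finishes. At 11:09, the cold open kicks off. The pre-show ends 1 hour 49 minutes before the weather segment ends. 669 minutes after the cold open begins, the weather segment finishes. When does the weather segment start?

The weather segment ends at 11:09 + 669 min = 22:18.
The pre-show ends at 22:18 − 109 min = 20:29.
The weather segment starts at 20:29 + 84 min = 21:53.

21:53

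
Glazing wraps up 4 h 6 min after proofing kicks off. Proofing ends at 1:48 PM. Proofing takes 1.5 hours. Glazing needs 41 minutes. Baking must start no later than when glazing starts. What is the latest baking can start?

3:43 PM

Proofing starts at 1:48 PM − 90 min = 12:18 PM.
Glazing ends at 12:18 PM + 246 min = 4:24 PM.
Glazing starts at 4:24 PM − 41 min = 3:43 PM.
Baking is bounded by glazing, so the latest it can start is 3:43 PM.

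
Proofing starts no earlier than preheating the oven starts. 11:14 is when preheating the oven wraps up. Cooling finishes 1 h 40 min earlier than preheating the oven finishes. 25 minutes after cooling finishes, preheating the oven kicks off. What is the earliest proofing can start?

09:59

Cooling ends at 11:14 − 100 min = 09:34.
Preheating the oven starts at 09:34 + 25 min = 09:59.
Proofing is bounded by preheating the oven, so the earliest it can start is 09:59.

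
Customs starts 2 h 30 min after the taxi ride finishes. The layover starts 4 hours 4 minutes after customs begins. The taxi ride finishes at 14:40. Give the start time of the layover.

Customs starts at 14:40 + 150 min = 17:10.
The layover starts at 17:10 + 244 min = 21:14.

21:14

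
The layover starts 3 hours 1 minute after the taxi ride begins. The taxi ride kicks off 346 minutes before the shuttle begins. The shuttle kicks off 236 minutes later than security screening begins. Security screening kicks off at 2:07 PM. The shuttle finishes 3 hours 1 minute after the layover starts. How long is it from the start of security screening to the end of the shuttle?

The shuttle starts at 2:07 PM + 236 min = 6:03 PM.
The taxi ride starts at 6:03 PM − 346 min = 12:17 PM.
The layover starts at 12:17 PM + 181 min = 3:18 PM.
The shuttle ends at 3:18 PM + 181 min = 6:19 PM.
From 2:07 PM to 6:19 PM is 4 hours 12 minutes.

4 hours 12 minutes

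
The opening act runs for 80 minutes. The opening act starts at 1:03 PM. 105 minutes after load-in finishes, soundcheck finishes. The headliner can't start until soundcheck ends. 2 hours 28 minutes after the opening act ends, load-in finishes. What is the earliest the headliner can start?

6:36 PM

The opening act ends at 1:03 PM + 80 min = 2:23 PM.
Load-in ends at 2:23 PM + 148 min = 4:51 PM.
Soundcheck ends at 4:51 PM + 105 min = 6:36 PM.
The headliner is bounded by soundcheck, so the earliest it can start is 6:36 PM.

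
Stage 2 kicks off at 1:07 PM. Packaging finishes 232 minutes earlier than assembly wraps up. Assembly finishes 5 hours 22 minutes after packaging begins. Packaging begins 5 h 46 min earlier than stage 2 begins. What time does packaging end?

8:51 AM

Packaging starts at 1:07 PM − 346 min = 7:21 AM.
Assembly ends at 7:21 AM + 322 min = 12:43 PM.
Packaging ends at 12:43 PM − 232 min = 8:51 AM.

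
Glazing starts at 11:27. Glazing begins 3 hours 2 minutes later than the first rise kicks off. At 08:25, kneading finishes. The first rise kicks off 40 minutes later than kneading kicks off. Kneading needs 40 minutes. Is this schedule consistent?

Yes

Kneading starts at 08:25 − 40 min = 07:45.
The first rise starts at 07:45 + 40 min = 08:25.
Glazing starts at 08:25 + 182 min = 11:27.
That matches the stated 11:27, so the schedule is consistent.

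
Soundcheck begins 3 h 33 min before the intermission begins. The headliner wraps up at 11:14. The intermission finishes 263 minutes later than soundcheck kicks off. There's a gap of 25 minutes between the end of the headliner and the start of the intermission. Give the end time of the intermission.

12:29

The intermission starts at 11:14 + 25 min = 11:39.
Soundcheck starts at 11:39 − 213 min = 08:06.
The intermission ends at 08:06 + 263 min = 12:29.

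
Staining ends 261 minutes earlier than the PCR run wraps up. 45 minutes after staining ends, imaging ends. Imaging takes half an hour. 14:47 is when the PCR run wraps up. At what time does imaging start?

Staining ends at 14:47 − 261 min = 10:26.
Imaging ends at 10:26 + 45 min = 11:11.
Imaging starts at 11:11 − 30 min = 10:41.

10:41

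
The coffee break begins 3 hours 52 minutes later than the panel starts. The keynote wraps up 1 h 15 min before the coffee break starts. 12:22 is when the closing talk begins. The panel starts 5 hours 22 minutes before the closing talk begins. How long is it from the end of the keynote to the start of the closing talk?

2 hours 45 minutes

The panel starts at 12:22 − 322 min = 07:00.
The coffee break starts at 07:00 + 232 min = 10:52.
The keynote ends at 10:52 − 75 min = 09:37.
From 09:37 to 12:22 is 2 hours 45 minutes.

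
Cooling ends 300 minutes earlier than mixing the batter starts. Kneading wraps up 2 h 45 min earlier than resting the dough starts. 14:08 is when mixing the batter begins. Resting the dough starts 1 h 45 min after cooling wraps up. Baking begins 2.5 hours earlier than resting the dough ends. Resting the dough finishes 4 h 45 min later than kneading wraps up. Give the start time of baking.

10:23

Cooling ends at 14:08 − 300 min = 09:08.
Resting the dough starts at 09:08 + 105 min = 10:53.
Kneading ends at 10:53 − 165 min = 08:08.
Resting the dough ends at 08:08 + 285 min = 12:53.
Baking starts at 12:53 − 150 min = 10:23.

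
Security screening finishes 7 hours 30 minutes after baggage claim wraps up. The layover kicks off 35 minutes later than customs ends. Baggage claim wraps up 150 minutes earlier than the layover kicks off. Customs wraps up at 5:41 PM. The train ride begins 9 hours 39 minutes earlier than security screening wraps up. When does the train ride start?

The layover starts at 5:41 PM + 35 min = 6:16 PM.
Baggage claim ends at 6:16 PM − 150 min = 3:46 PM.
Security screening ends at 3:46 PM + 450 min = 11:16 PM.
The train ride starts at 11:16 PM − 579 min = 1:37 PM.

1:37 PM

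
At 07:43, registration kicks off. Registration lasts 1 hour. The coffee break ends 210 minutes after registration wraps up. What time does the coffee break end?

Registration ends at 07:43 + 60 min = 08:43.
The coffee break ends at 08:43 + 210 min = 12:13.

12:13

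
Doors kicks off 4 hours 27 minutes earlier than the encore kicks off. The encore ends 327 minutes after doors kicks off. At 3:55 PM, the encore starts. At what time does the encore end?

Doors starts at 3:55 PM − 267 min = 11:28 AM.
The encore ends at 11:28 AM + 327 min = 4:55 PM.

4:55 PM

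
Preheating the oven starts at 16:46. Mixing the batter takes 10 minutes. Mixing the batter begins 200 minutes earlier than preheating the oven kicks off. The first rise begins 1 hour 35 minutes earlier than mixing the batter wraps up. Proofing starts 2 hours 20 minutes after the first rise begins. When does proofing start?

Mixing the batter starts at 16:46 − 200 min = 13:26.
Mixing the batter ends at 13:26 + 10 min = 13:36.
The first rise starts at 13:36 − 95 min = 12:01.
Proofing starts at 12:01 + 140 min = 14:21.

14:21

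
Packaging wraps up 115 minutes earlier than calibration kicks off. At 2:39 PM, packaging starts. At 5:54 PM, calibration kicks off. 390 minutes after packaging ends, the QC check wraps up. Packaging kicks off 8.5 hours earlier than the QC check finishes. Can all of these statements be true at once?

Packaging ends at 5:54 PM − 115 min = 3:59 PM.
The QC check ends at 3:59 PM + 390 min = 10:29 PM.
Packaging starts at 10:29 PM − 510 min = 1:59 PM.
But packaging is also said to start at 2:39 PM — a 40-minute conflict.

No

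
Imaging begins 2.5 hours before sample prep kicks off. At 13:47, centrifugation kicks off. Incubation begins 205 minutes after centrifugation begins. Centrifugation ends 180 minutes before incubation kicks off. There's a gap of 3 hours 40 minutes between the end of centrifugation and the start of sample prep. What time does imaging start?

15:22

Incubation starts at 13:47 + 205 min = 17:12.
Centrifugation ends at 17:12 − 180 min = 14:12.
Sample prep starts at 14:12 + 220 min = 17:52.
Imaging starts at 17:52 − 150 min = 15:22.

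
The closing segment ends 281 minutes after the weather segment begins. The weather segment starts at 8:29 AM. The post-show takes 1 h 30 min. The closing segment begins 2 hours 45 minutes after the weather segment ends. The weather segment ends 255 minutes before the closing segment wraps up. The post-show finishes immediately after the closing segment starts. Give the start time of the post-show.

The closing segment ends at 8:29 AM + 281 min = 1:10 PM.
The weather segment ends at 1:10 PM − 255 min = 8:55 AM.
The closing segment starts at 8:55 AM + 165 min = 11:40 AM.
So the post-show ends at 11:40 AM.
The post-show starts at 11:40 AM − 90 min = 10:10 AM.

10:10 AM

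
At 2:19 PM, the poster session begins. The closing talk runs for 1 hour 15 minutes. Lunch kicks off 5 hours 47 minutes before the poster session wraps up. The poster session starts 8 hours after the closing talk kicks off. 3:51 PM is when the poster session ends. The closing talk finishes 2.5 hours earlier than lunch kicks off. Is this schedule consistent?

Lunch starts at 3:51 PM − 347 min = 10:04 AM.
The closing talk ends at 10:04 AM − 150 min = 7:34 AM.
The closing talk starts at 7:34 AM − 75 min = 6:19 AM.
The poster session starts at 6:19 AM + 480 min = 2:19 PM.
That matches the stated 2:19 PM, so the schedule is consistent.

Yes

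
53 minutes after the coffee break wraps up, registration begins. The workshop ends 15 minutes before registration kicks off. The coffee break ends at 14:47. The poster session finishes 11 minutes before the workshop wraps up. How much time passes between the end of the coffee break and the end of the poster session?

27 minutes

Registration starts at 14:47 + 53 min = 15:40.
The workshop ends at 15:40 − 15 min = 15:25.
The poster session ends at 15:25 − 11 min = 15:14.
From 14:47 to 15:14 is 27 minutes.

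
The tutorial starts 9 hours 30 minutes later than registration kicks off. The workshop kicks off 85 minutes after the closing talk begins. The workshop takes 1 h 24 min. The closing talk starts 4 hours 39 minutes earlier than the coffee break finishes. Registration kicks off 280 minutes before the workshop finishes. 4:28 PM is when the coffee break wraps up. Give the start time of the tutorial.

The closing talk starts at 4:28 PM − 279 min = 11:49 AM.
The workshop starts at 11:49 AM + 85 min = 1:14 PM.
The workshop ends at 1:14 PM + 84 min = 2:38 PM.
Registration starts at 2:38 PM − 280 min = 9:58 AM.
The tutorial starts at 9:58 AM + 570 min = 7:28 PM.

7:28 PM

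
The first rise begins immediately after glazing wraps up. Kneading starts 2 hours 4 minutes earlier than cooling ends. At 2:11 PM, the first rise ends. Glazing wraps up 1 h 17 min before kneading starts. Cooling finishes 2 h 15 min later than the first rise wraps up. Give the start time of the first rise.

1:05 PM

Cooling ends at 2:11 PM + 135 min = 4:26 PM.
Kneading starts at 4:26 PM − 124 min = 2:22 PM.
Glazing ends at 2:22 PM − 77 min = 1:05 PM.
So the first rise starts at 1:05 PM.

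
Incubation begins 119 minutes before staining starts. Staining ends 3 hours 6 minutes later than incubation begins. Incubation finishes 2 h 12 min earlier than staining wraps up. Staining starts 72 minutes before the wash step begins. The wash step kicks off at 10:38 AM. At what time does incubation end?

8:21 AM

Staining starts at 10:38 AM − 72 min = 9:26 AM.
Incubation starts at 9:26 AM − 119 min = 7:27 AM.
Staining ends at 7:27 AM + 186 min = 10:33 AM.
Incubation ends at 10:33 AM − 132 min = 8:21 AM.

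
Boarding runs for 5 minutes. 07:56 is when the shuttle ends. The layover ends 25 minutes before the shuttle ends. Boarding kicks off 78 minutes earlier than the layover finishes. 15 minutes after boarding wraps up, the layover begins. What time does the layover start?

The layover ends at 07:56 − 25 min = 07:31.
Boarding starts at 07:31 − 78 min = 06:13.
Boarding ends at 06:13 + 5 min = 06:18.
The layover starts at 06:18 + 15 min = 06:33.

06:33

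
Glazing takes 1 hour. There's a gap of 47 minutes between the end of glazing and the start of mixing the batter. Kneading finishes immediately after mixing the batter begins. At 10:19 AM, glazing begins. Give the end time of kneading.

12:06 PM

Glazing ends at 10:19 AM + 60 min = 11:19 AM.
Mixing the batter starts at 11:19 AM + 47 min = 12:06 PM.
So kneading ends at 12:06 PM.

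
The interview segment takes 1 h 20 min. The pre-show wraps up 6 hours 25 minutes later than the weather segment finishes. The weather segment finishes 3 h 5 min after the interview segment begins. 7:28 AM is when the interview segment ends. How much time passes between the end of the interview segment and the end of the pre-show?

8 h 10 min

The interview segment starts at 7:28 AM − 80 min = 6:08 AM.
The weather segment ends at 6:08 AM + 185 min = 9:13 AM.
The pre-show ends at 9:13 AM + 385 min = 3:38 PM.
From 7:28 AM to 3:38 PM is 8 h 10 min.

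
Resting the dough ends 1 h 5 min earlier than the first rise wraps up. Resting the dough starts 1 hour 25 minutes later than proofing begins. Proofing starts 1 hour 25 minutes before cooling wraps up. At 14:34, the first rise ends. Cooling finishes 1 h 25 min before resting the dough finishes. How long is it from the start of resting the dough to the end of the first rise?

2 h 30 min

Resting the dough ends at 14:34 − 65 min = 13:29.
Cooling ends at 13:29 − 85 min = 12:04.
Proofing starts at 12:04 − 85 min = 10:39.
Resting the dough starts at 10:39 + 85 min = 12:04.
From 12:04 to 14:34 is 2 h 30 min.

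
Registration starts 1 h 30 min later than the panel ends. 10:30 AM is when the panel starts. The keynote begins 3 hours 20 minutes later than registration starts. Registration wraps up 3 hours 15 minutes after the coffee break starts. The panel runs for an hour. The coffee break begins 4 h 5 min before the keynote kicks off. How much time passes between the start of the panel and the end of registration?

5 hours

The panel ends at 10:30 AM + 60 min = 11:30 AM.
Registration starts at 11:30 AM + 90 min = 1:00 PM.
The keynote starts at 1:00 PM + 200 min = 4:20 PM.
The coffee break starts at 4:20 PM − 245 min = 12:15 PM.
Registration ends at 12:15 PM + 195 min = 3:30 PM.
From 10:30 AM to 3:30 PM is 5 hours.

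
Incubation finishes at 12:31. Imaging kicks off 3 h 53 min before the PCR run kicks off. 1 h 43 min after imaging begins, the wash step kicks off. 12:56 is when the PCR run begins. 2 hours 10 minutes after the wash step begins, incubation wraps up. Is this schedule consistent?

No

Imaging starts at 12:56 − 233 min = 09:03.
The wash step starts at 09:03 + 103 min = 10:46.
Incubation ends at 10:46 + 130 min = 12:56.
But incubation is also said to end at 12:31 — a 25-minute conflict.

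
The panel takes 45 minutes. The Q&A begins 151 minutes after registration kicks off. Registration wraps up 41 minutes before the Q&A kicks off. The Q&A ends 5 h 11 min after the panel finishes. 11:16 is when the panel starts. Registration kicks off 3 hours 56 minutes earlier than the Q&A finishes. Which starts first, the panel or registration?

the panel

The panel ends at 11:16 + 45 min = 12:01.
The Q&A ends at 12:01 + 311 min = 17:12.
Registration starts at 17:12 − 236 min = 13:16.
The panel starts at 11:16 and registration starts at 13:16, so the panel is first.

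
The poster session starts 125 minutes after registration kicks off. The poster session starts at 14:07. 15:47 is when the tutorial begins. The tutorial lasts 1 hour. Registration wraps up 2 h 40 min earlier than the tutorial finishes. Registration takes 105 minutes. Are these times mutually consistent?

The tutorial ends at 15:47 + 60 min = 16:47.
Registration ends at 16:47 − 160 min = 14:07.
Registration starts at 14:07 − 105 min = 12:22.
The poster session starts at 12:22 + 125 min = 14:27.
But the poster session is also said to start at 14:07 — a 20-minute conflict.

No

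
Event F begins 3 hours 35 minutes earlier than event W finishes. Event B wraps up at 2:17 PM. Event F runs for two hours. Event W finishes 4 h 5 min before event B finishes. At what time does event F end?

Event W ends at 2:17 PM − 245 min = 10:12 AM.
Event F starts at 10:12 AM − 215 min = 6:37 AM.
Event F ends at 6:37 AM + 120 min = 8:37 AM.

8:37 AM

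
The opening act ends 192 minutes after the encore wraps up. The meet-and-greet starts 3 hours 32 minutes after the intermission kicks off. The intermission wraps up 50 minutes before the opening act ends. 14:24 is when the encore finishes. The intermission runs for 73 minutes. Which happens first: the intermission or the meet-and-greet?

the intermission

The opening act ends at 14:24 + 192 min = 17:36.
The intermission ends at 17:36 − 50 min = 16:46.
The intermission starts at 16:46 − 73 min = 15:33.
The meet-and-greet starts at 15:33 + 212 min = 19:05.
The intermission starts at 15:33 and the meet-and-greet starts at 19:05, so the intermission is first.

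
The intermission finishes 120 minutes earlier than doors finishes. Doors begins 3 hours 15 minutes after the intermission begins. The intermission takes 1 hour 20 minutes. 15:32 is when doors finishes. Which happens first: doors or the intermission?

The intermission ends at 15:32 − 120 min = 13:32.
The intermission starts at 13:32 − 80 min = 12:12.
Doors starts at 12:12 + 195 min = 15:27.
Doors starts at 15:27 and the intermission starts at 12:12, so the intermission is first.

the intermission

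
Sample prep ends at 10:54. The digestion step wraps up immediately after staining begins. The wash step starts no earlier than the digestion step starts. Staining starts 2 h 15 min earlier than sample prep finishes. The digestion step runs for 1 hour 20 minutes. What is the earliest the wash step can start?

Staining starts at 10:54 − 135 min = 08:39.
So the digestion step ends at 08:39.
The digestion step starts at 08:39 − 80 min = 07:19.
The wash step is bounded by the digestion step, so the earliest it can start is 07:19.

07:19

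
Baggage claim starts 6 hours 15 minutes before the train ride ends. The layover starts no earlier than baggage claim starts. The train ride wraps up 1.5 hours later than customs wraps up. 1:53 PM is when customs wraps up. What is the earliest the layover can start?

The train ride ends at 1:53 PM + 90 min = 3:23 PM.
Baggage claim starts at 3:23 PM − 375 min = 9:08 AM.
The layover is bounded by baggage claim, so the earliest it can start is 9:08 AM.

9:08 AM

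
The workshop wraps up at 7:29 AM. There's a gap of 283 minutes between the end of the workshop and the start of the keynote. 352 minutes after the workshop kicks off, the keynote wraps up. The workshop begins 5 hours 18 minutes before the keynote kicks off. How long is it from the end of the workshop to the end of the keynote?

5 hours 17 minutes

The keynote starts at 7:29 AM + 283 min = 12:12 PM.
The workshop starts at 12:12 PM − 318 min = 6:54 AM.
The keynote ends at 6:54 AM + 352 min = 12:46 PM.
From 7:29 AM to 12:46 PM is 5 hours 17 minutes.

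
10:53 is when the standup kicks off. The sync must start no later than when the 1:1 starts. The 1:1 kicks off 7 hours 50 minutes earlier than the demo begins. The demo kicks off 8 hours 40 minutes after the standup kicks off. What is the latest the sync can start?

The demo starts at 10:53 + 520 min = 19:33.
The 1:1 starts at 19:33 − 470 min = 11:43.
The sync is bounded by the 1:1, so the latest it can start is 11:43.

11:43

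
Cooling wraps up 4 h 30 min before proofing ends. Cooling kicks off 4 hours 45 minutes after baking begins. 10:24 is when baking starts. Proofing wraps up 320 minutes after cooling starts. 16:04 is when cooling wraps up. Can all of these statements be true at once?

No

Cooling starts at 10:24 + 285 min = 15:09.
Proofing ends at 15:09 + 320 min = 20:29.
Cooling ends at 20:29 − 270 min = 15:59.
But cooling is also said to end at 16:04 — a 5-minute conflict.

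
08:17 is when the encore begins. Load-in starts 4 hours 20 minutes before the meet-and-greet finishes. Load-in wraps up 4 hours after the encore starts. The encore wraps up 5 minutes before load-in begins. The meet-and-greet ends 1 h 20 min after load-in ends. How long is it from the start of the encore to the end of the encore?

Load-in ends at 08:17 + 240 min = 12:17.
The meet-and-greet ends at 12:17 + 80 min = 13:37.
Load-in starts at 13:37 − 260 min = 09:17.
The encore ends at 09:17 − 5 min = 09:12.
From 08:17 to 09:12 is 55 minutes.

55 minutes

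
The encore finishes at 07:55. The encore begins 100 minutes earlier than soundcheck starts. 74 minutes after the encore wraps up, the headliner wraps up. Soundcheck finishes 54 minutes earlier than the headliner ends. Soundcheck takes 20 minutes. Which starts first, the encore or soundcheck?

the encore

The headliner ends at 07:55 + 74 min = 09:09.
Soundcheck ends at 09:09 − 54 min = 08:15.
Soundcheck starts at 08:15 − 20 min = 07:55.
The encore starts at 07:55 − 100 min = 06:15.
The encore starts at 06:15 and soundcheck starts at 07:55, so the encore is first.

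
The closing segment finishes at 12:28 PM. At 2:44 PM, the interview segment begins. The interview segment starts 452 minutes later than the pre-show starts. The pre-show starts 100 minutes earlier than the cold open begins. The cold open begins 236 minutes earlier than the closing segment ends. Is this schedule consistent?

The cold open starts at 12:28 PM − 236 min = 8:32 AM.
The pre-show starts at 8:32 AM − 100 min = 6:52 AM.
The interview segment starts at 6:52 AM + 452 min = 2:24 PM.
But the interview segment is also said to start at 2:44 PM — a 20-minute conflict.

No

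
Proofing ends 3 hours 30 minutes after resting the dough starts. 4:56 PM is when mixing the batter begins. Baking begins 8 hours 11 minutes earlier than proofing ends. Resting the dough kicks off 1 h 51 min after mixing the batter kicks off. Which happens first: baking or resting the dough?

Resting the dough starts at 4:56 PM + 111 min = 6:47 PM.
Proofing ends at 6:47 PM + 210 min = 10:17 PM.
Baking starts at 10:17 PM − 491 min = 2:06 PM.
Baking starts at 2:06 PM and resting the dough starts at 6:47 PM, so baking is first.

baking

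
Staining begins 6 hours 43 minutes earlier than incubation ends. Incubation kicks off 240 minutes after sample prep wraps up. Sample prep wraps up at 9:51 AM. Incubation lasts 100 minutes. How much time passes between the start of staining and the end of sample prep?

63 minutes

Incubation starts at 9:51 AM + 240 min = 1:51 PM.
Incubation ends at 1:51 PM + 100 min = 3:31 PM.
Staining starts at 3:31 PM − 403 min = 8:48 AM.
From 8:48 AM to 9:51 AM is 63 minutes.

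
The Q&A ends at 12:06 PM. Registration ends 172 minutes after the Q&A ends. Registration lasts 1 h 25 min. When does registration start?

Registration ends at 12:06 PM + 172 min = 2:58 PM.
Registration starts at 2:58 PM − 85 min = 1:33 PM.

1:33 PM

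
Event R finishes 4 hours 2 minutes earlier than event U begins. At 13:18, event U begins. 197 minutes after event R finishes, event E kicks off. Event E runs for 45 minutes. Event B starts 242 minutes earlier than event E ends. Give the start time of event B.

Event R ends at 13:18 − 242 min = 09:16.
Event E starts at 09:16 + 197 min = 12:33.
Event E ends at 12:33 + 45 min = 13:18.
Event B starts at 13:18 − 242 min = 09:16.

09:16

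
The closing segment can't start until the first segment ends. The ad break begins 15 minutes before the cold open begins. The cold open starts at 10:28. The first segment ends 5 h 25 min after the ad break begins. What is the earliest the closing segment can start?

The ad break starts at 10:28 − 15 min = 10:13.
The first segment ends at 10:13 + 325 min = 15:38.
The closing segment is bounded by the first segment, so the earliest it can start is 15:38.

15:38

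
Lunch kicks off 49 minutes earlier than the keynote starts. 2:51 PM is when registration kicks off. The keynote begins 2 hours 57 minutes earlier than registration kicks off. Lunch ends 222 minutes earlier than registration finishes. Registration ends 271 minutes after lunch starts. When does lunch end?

11:54 AM

The keynote starts at 2:51 PM − 177 min = 11:54 AM.
Lunch starts at 11:54 AM − 49 min = 11:05 AM.
Registration ends at 11:05 AM + 271 min = 3:36 PM.
Lunch ends at 3:36 PM − 222 min = 11:54 AM.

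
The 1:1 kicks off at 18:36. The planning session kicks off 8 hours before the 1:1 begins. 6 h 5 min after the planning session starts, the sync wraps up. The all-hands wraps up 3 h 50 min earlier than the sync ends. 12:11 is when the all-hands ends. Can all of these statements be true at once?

No

The planning session starts at 18:36 − 480 min = 10:36.
The sync ends at 10:36 + 365 min = 16:41.
The all-hands ends at 16:41 − 230 min = 12:51.
But the all-hands is also said to end at 12:11 — a 40-minute conflict.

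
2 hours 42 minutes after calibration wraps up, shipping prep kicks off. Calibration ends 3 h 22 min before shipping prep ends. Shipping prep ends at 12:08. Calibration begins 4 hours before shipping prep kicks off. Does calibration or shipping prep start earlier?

calibration

Calibration ends at 12:08 − 202 min = 08:46.
Shipping prep starts at 08:46 + 162 min = 11:28.
Calibration starts at 11:28 − 240 min = 07:28.
Calibration starts at 07:28 and shipping prep starts at 11:28, so calibration is first.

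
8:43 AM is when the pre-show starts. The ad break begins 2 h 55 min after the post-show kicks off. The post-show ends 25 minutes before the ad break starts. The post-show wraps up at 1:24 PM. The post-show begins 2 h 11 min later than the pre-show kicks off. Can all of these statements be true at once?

Yes

The post-show starts at 8:43 AM + 131 min = 10:54 AM.
The ad break starts at 10:54 AM + 175 min = 1:49 PM.
The post-show ends at 1:49 PM − 25 min = 1:24 PM.
That matches the stated 1:24 PM, so the schedule is consistent.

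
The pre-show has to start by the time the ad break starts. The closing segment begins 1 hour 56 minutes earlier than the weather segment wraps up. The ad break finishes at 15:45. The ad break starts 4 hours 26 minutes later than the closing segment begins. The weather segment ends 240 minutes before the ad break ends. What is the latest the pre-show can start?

The weather segment ends at 15:45 − 240 min = 11:45.
The closing segment starts at 11:45 − 116 min = 09:49.
The ad break starts at 09:49 + 266 min = 14:15.
The pre-show is bounded by the ad break, so the latest it can start is 14:15.

14:15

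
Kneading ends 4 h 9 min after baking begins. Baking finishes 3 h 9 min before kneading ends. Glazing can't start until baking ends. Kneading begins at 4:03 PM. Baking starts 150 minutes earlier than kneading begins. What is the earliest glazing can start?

2:33 PM

Baking starts at 4:03 PM − 150 min = 1:33 PM.
Kneading ends at 1:33 PM + 249 min = 5:42 PM.
Baking ends at 5:42 PM − 189 min = 2:33 PM.
Glazing is bounded by baking, so the earliest it can start is 2:33 PM.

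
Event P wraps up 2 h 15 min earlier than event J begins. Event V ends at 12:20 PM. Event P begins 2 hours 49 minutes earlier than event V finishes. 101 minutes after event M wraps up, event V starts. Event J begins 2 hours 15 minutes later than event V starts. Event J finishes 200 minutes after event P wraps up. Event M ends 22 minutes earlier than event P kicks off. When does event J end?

Event P starts at 12:20 PM − 169 min = 9:31 AM.
Event M ends at 9:31 AM − 22 min = 9:09 AM.
Event V starts at 9:09 AM + 101 min = 10:50 AM.
Event J starts at 10:50 AM + 135 min = 1:05 PM.
Event P ends at 1:05 PM − 135 min = 10:50 AM.
Event J ends at 10:50 AM + 200 min = 2:10 PM.

2:10 PM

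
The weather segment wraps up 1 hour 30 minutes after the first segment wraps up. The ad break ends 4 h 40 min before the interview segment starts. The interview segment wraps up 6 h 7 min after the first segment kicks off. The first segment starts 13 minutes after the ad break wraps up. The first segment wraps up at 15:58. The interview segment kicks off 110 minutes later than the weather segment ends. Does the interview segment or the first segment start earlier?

the first segment

The weather segment ends at 15:58 + 90 min = 17:28.
The interview segment starts at 17:28 + 110 min = 19:18.
The ad break ends at 19:18 − 280 min = 14:38.
The first segment starts at 14:38 + 13 min = 14:51.
The interview segment starts at 19:18 and the first segment starts at 14:51, so the first segment is first.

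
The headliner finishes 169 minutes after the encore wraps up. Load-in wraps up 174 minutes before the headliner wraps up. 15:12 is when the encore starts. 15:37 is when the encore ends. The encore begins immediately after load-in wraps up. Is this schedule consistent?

No

The headliner ends at 15:37 + 169 min = 18:26.
Load-in ends at 18:26 − 174 min = 15:32.
So the encore starts at 15:32.
But the encore is also said to start at 15:12 — a 20-minute conflict.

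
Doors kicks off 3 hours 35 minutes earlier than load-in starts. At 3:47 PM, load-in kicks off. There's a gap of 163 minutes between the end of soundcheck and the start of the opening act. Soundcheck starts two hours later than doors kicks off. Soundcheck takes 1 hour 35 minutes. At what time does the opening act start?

Doors starts at 3:47 PM − 215 min = 12:12 PM.
Soundcheck starts at 12:12 PM + 120 min = 2:12 PM.
Soundcheck ends at 2:12 PM + 95 min = 3:47 PM.
The opening act starts at 3:47 PM + 163 min = 6:30 PM.

6:30 PM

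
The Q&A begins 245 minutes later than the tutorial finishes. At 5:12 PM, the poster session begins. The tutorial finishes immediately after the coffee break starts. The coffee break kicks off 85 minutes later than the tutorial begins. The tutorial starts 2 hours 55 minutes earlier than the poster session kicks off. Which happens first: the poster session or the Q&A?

the poster session

The tutorial starts at 5:12 PM − 175 min = 2:17 PM.
The coffee break starts at 2:17 PM + 85 min = 3:42 PM.
So the tutorial ends at 3:42 PM.
The Q&A starts at 3:42 PM + 245 min = 7:47 PM.
The poster session starts at 5:12 PM and the Q&A starts at 7:47 PM, so the poster session is first.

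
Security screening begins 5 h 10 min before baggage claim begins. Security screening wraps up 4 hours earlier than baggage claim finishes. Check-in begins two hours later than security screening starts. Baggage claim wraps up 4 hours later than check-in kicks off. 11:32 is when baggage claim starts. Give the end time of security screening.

08:22

Security screening starts at 11:32 − 310 min = 06:22.
Check-in starts at 06:22 + 120 min = 08:22.
Baggage claim ends at 08:22 + 240 min = 12:22.
Security screening ends at 12:22 − 240 min = 08:22.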